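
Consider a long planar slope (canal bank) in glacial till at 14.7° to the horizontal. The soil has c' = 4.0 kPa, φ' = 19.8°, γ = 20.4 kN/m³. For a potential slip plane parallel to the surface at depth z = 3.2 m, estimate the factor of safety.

For an infinite slope with a slip plane parallel to the surface (no pore pressure): FS = [c' + γz cos²β tanφ'] / [γz sinβ cosβ].
γz = 20.4·3.2 = 65.28 kN/m²
Numerator = 4.0 + 65.28·cos²14.7°·tan19.8° = 4.0 + 65.28·0.9356·0.3600 = 25.989 kPa
Denominator = 65.28·sin14.7°·cos14.7° = 65.28·0.2538·0.9673 = 16.023 kPa
FS = 25.989 / 16.023 = 1.622

FS = 1.62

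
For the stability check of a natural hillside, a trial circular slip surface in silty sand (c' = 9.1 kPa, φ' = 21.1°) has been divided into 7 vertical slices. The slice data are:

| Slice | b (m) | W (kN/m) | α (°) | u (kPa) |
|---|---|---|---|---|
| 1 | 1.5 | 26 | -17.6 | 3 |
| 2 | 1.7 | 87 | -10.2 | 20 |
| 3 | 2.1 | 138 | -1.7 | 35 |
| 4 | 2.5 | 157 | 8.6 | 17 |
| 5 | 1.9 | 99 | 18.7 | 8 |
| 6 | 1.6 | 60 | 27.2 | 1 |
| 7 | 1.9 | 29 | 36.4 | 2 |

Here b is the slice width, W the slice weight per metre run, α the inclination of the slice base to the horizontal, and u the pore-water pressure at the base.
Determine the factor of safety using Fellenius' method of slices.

FS = 3.88

Ordinary method of slices: FS = Σ[c'·Δl_i + (W_i cosα_i − u_i·Δl_i)·tanφ'] / Σ W_i sinα_i, with Δl_i = b_i / cosα_i.
Slice 1: Δl = 1.5/cos(-17.6°) = 1.574 m; N'_1 = 26·cos(-17.6°) − 3·1.574 = 20.1; c'Δl = 14.32; W sinα = -7.9
Slice 2: Δl = 1.7/cos(-10.2°) = 1.727 m; N'_2 = 87·cos(-10.2°) − 20·1.727 = 51.1; c'Δl = 15.72; W sinα = -15.4
Slice 3: Δl = 2.1/cos(-1.7°) = 2.101 m; N'_3 = 138·cos(-1.7°) − 35·2.101 = 64.4; c'Δl = 19.12; W sinα = -4.1
Slice 4: Δl = 2.5/cos8.6° = 2.528 m; N'_4 = 157·cos8.6° − 17·2.528 = 112.3; c'Δl = 23.01; W sinα = 23.5
Slice 5: Δl = 1.9/cos18.7° = 2.006 m; N'_5 = 99·cos18.7° − 8·2.006 = 77.7; c'Δl = 18.25; W sinα = 31.7
Slice 6: Δl = 1.6/cos27.2° = 1.799 m; N'_6 = 60·cos27.2° − 1·1.799 = 51.6; c'Δl = 16.37; W sinα = 27.4
Slice 7: Δl = 1.9/cos36.4° = 2.361 m; N'_7 = 29·cos36.4° − 2·2.361 = 18.6; c'Δl = 21.48; W sinα = 17.2
Σc'Δl = 128.3 kN/m; ΣN' = 395.7 kN/m; ΣW sinα = 72.5 kN/m
Resisting = 128.3 + 395.7·tan21.1° = 128.3 + 152.7 = 281.0 kN/m
FS = 281.0 / 72.5 = 3.876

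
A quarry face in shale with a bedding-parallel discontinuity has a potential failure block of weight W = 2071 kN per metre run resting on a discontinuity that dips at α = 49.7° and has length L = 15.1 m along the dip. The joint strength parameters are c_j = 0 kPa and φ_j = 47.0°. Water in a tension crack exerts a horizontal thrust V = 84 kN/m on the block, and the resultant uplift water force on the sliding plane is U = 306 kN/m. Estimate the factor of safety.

FS = 0.64

Resolving the block weight along and normal to the plane and applying the Mohr–Coulomb strength on the joint:
N' = W cosα − U − V sinα = 2071·cos49.7° − 306 − 84·sin49.7° = 969.4 kN/m
Driving force T = W sinα + V cosα = 2071·sin49.7° + 84·cos49.7° = 1633.8 kN/m
Resisting force R = c_j·L + N'·tanφ_j = 0·15.1 + 969.4·tan47.0° = 0.0 + 1039.6 = 1039.6 kN/m
FS = R / T = 1039.6 / 1633.8 = 0.636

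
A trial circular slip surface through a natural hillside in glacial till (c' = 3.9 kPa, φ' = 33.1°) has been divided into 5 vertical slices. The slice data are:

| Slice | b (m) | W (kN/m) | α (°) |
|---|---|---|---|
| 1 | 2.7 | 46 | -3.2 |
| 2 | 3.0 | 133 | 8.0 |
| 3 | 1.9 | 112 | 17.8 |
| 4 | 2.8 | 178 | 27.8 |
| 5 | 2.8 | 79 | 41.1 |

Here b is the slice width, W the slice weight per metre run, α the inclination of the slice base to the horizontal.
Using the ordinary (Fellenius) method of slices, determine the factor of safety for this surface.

FS = 2.07

Ordinary method of slices: FS = Σ[c'·Δl_i + (W_i cosα_i)·tanφ'] / Σ W_i sinα_i, with Δl_i = b_i / cosα_i.
Slice 1: Δl = 2.7/cos(-3.2°) = 2.704 m; N'_1 = 46·cos(-3.2°) = 45.9; c'Δl = 10.55; W sinα = -2.6
Slice 2: Δl = 3.0/cos8.0° = 3.029 m; N'_2 = 133·cos8.0° = 131.7; c'Δl = 11.81; W sinα = 18.5
Slice 3: Δl = 1.9/cos17.8° = 1.996 m; N'_3 = 112·cos17.8° = 106.6; c'Δl = 7.78; W sinα = 34.2
Slice 4: Δl = 2.8/cos27.8° = 3.165 m; N'_4 = 178·cos27.8° = 157.5; c'Δl = 12.34; W sinα = 83.0
Slice 5: Δl = 2.8/cos41.1° = 3.716 m; N'_5 = 79·cos41.1° = 59.5; c'Δl = 14.49; W sinα = 51.9
Σc'Δl = 57.0 kN/m; ΣN' = 501.3 kN/m; ΣW sinα = 185.1 kN/m
Resisting = 57.0 + 501.3·tan33.1° = 57.0 + 326.8 = 383.7 kN/m
FS = 383.7 / 185.1 = 2.073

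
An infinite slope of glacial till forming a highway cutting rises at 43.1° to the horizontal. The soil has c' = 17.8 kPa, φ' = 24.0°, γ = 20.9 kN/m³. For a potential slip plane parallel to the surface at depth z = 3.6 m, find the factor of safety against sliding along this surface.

FS = 0.95

For an infinite slope with a slip plane parallel to the surface (no pore pressure): FS = [c' + γz cos²β tanφ'] / [γz sinβ cosβ].
γz = 20.9·3.6 = 75.24 kN/m²
Numerator = 17.8 + 75.24·cos²43.1°·tan24.0° = 17.8 + 75.24·0.5331·0.4452 = 35.660 kPa
Denominator = 75.24·sin43.1°·cos43.1° = 75.24·0.6833·0.7302 = 37.537 kPa
FS = 35.660 / 37.537 = 0.950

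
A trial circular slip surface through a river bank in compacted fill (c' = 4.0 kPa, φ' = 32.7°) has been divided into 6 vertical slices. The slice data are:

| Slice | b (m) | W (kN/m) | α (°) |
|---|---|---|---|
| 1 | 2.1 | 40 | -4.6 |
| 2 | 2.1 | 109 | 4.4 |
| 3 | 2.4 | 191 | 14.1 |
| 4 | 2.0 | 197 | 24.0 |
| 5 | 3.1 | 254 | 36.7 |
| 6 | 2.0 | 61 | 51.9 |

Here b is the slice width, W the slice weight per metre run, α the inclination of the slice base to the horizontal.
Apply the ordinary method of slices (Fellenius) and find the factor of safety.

Ordinary method of slices: FS = Σ[c'·Δl_i + (W_i cosα_i)·tanφ'] / Σ W_i sinα_i, with Δl_i = b_i / cosα_i.
Slice 1: Δl = 2.1/cos(-4.6°) = 2.107 m; N'_1 = 40·cos(-4.6°) = 39.9; c'Δl = 8.43; W sinα = -3.2
Slice 2: Δl = 2.1/cos4.4° = 2.106 m; N'_2 = 109·cos4.4° = 108.7; c'Δl = 8.42; W sinα = 8.4
Slice 3: Δl = 2.4/cos14.1° = 2.475 m; N'_3 = 191·cos14.1° = 185.2; c'Δl = 9.90; W sinα = 46.5
Slice 4: Δl = 2.0/cos24.0° = 2.189 m; N'_4 = 197·cos24.0° = 180.0; c'Δl = 8.76; W sinα = 80.1
Slice 5: Δl = 3.1/cos36.7° = 3.866 m; N'_5 = 254·cos36.7° = 203.7; c'Δl = 15.47; W sinα = 151.8
Slice 6: Δl = 2.0/cos51.9° = 3.241 m; N'_6 = 61·cos51.9° = 37.6; c'Δl = 12.97; W sinα = 48.0
Σc'Δl = 63.9 kN/m; ΣN' = 755.1 kN/m; ΣW sinα = 331.6 kN/m
Resisting = 63.9 + 755.1·tan32.7° = 63.9 + 484.7 = 548.7 kN/m
FS = 548.7 / 331.6 = 1.655

FS = 1.65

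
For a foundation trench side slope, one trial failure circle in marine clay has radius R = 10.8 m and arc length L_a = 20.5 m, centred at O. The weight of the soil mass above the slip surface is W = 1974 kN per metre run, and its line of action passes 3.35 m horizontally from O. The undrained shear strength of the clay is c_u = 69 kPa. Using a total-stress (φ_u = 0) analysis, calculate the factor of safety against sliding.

Taking moments about the centre O, the resisting moment is provided by the undrained shear strength acting along the arc:
M_R = c_u·L_a·R = 69·20.50·10.8 = 15276.6 kN·m/m
M_D = W·d = 1974·3.35 = 6612.9 kN·m/m
FS = M_R / M_D = 15276.6 / 6612.9 = 2.310

FS = 2.31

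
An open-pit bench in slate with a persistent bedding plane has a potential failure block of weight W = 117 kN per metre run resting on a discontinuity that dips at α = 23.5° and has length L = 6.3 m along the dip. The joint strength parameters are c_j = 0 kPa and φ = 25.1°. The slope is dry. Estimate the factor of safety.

FS = 1.08

Resolving the block weight along and normal to the plane and applying the Mohr–Coulomb strength on the joint:
N' = W cosα = 117·cos23.5° = 107.3 kN/m
Driving force T = W sinα = 117·sin23.5° = 46.7 kN/m
Resisting force R = c_j·L + N'·tanφ = 0·6.3 + 107.3·tan25.1° = 0.0 + 50.3 = 50.3 kN/m
FS = R / T = 50.3 / 46.7 = 1.077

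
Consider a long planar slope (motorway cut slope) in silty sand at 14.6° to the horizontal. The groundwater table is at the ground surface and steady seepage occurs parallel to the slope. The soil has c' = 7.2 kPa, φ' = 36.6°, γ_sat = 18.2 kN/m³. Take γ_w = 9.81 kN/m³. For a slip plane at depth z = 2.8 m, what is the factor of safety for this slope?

FS = 1.89

With seepage parallel to the slope and the water table at the surface, the effective normal stress on the slip plane uses the buoyant unit weight γ' = γ_sat − γ_w while the driving shear stress uses γ_sat:
FS = [c' + γ' z cos²β tanφ'] / [γ_sat z sinβ cosβ]
γ' = 18.2 − 9.81 = 8.39 kN/m³
Numerator = 7.2 + 8.39·2.8·cos²14.6°·tan36.6° = 7.2 + 8.39·2.8·0.9365·0.7427 = 23.538 kPa
Denominator = 18.2·2.8·sin14.6°·cos14.6° = 18.2·2.8·0.2521·0.9677 = 12.431 kPa
FS = 23.538 / 12.431 = 1.894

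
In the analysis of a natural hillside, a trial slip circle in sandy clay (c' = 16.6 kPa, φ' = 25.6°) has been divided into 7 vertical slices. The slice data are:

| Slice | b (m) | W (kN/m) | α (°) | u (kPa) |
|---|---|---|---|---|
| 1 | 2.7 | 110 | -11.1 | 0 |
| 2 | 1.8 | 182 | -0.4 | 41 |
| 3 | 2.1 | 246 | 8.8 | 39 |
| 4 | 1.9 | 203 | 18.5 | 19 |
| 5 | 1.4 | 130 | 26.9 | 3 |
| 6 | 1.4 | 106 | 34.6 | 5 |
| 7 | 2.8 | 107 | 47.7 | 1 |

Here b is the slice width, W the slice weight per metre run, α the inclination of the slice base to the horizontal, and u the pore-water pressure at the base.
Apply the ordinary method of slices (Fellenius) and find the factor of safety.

FS = 2.32

Ordinary method of slices: FS = Σ[c'·Δl_i + (W_i cosα_i − u_i·Δl_i)·tanφ'] / Σ W_i sinα_i, with Δl_i = b_i / cosα_i.
Slice 1: Δl = 2.7/cos(-11.1°) = 2.751 m; N'_1 = 110·cos(-11.1°) − 0·2.751 = 107.9; c'Δl = 45.67; W sinα = -21.2
Slice 2: Δl = 1.8/cos(-0.4°) = 1.800 m; N'_2 = 182·cos(-0.4°) − 41·1.800 = 108.2; c'Δl = 29.88; W sinα = -1.3
Slice 3: Δl = 2.1/cos8.8° = 2.125 m; N'_3 = 246·cos8.8° − 39·2.125 = 160.2; c'Δl = 35.28; W sinα = 37.6
Slice 4: Δl = 1.9/cos18.5° = 2.004 m; N'_4 = 203·cos18.5° − 19·2.004 = 154.4; c'Δl = 33.26; W sinα = 64.4
Slice 5: Δl = 1.4/cos26.9° = 1.570 m; N'_5 = 130·cos26.9° − 3·1.570 = 111.2; c'Δl = 26.06; W sinα = 58.8
Slice 6: Δl = 1.4/cos34.6° = 1.701 m; N'_6 = 106·cos34.6° − 5·1.701 = 78.7; c'Δl = 28.23; W sinα = 60.2
Slice 7: Δl = 2.8/cos47.7° = 4.160 m; N'_7 = 107·cos47.7° − 1·4.160 = 67.9; c'Δl = 69.06; W sinα = 79.1
Σc'Δl = 267.4 kN/m; ΣN' = 788.6 kN/m; ΣW sinα = 277.7 kN/m
Resisting = 267.4 + 788.6·tan25.6° = 267.4 + 377.8 = 645.3 kN/m
FS = 645.3 / 277.7 = 2.323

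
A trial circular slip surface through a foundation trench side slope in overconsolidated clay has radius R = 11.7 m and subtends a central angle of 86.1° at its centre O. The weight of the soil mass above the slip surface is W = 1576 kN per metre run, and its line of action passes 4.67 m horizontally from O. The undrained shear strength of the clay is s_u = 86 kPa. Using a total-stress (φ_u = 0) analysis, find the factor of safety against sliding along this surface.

Taking moments about the centre O, the resisting moment is provided by the undrained shear strength acting along the arc:
Arc length L_a = R·θ = 11.7·(86.1°·π/180) = 11.7·1.5027 = 17.58 m
M_R = s_u·L_a·R = 86·17.58·11.7 = 17690.9 kN·m/m
M_D = W·d = 1576·4.67 = 7359.9 kN·m/m
FS = M_R / M_D = 17690.9 / 7359.9 = 2.404

FS = 2.40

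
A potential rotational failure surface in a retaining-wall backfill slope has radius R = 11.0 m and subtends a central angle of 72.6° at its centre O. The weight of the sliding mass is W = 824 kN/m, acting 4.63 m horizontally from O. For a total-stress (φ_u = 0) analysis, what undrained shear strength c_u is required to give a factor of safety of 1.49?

FS = c_u·L_a·R / (W·d), so c_u = FS·W·d / (L_a·R).
Arc length L_a = R·θ = 11.0·(72.6°·π/180) = 11.0·1.2671 = 13.94 m
c_u = 1.49·824·4.63 / (13.94·11.0) = 5684.5 / 153.32 = 37.08 kPa

c_u = 37.1 kPa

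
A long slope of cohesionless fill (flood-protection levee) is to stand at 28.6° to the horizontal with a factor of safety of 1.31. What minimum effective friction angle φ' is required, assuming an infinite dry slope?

FS = tanφ'/tanβ ⇒ tanφ' = FS · tanβ = 1.31 · tan28.6° = 0.7142
φ' = arctan(0.7142) = 35.54°

φ' = 35.5°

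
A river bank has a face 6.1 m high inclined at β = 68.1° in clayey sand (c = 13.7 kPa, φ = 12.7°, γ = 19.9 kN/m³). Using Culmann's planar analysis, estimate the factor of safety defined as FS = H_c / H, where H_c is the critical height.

FS = 0.95

H_c = (4c/γ) · sinβ cosφ / [1 − cos(β − φ)]
    = (4·13.7/19.9) · sin68.1°·cos12.7° / [1 − cos55.4°]
    = 2.754 · 0.9051 / 0.4322 = 5.77 m
FS = H_c / H = 5.77 / 6.1 = 0.946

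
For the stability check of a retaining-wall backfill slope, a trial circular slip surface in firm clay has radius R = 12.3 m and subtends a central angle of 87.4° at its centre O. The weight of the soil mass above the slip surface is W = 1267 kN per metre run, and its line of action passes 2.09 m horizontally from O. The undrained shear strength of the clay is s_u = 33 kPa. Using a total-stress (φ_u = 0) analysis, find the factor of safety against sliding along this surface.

Taking moments about the centre O, the resisting moment is provided by the undrained shear strength acting along the arc:
Arc length L_a = R·θ = 12.3·(87.4°·π/180) = 12.3·1.5254 = 18.76 m
M_R = s_u·L_a·R = 33·18.76·12.3 = 7615.8 kN·m/m
M_D = W·d = 1267·2.09 = 2648.0 kN·m/m
FS = M_R / M_D = 7615.8 / 2648.0 = 2.876

FS = 2.88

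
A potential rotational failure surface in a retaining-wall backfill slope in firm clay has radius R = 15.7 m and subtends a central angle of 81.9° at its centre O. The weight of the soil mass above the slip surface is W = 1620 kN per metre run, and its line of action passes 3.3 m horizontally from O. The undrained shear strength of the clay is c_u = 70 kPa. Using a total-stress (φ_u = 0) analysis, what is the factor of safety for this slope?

Taking moments about the centre O, the resisting moment is provided by the undrained shear strength acting along the arc:
Arc length L_a = R·θ = 15.7·(81.9°·π/180) = 15.7·1.4294 = 22.44 m
M_R = c_u·L_a·R = 70·22.44·15.7 = 24663.7 kN·m/m
M_D = W·d = 1620·3.3 = 5346.0 kN·m/m
FS = M_R / M_D = 24663.7 / 5346.0 = 4.613

FS = 4.61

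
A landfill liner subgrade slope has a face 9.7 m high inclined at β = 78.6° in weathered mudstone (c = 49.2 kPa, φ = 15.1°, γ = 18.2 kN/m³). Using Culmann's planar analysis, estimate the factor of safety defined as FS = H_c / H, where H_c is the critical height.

FS = 1.91

H_c = (4c/γ) · sinβ cosφ / [1 − cos(β − φ)]
    = (4·49.2/18.2) · sin78.6°·cos15.1° / [1 − cos63.5°]
    = 10.813 · 0.9464 / 0.5538 = 18.48 m
FS = H_c / H = 18.48 / 9.7 = 1.905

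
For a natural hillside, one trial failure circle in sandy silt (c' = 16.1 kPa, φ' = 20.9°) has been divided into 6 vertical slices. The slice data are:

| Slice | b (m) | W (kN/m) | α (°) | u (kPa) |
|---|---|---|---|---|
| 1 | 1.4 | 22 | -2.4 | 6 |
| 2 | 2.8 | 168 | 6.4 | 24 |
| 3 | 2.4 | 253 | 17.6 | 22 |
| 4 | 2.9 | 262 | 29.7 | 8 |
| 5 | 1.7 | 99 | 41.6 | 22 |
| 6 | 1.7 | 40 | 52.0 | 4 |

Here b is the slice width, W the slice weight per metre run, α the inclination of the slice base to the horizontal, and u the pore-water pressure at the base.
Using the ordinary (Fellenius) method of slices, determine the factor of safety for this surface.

Ordinary method of slices: FS = Σ[c'·Δl_i + (W_i cosα_i − u_i·Δl_i)·tanφ'] / Σ W_i sinα_i, with Δl_i = b_i / cosα_i.
Slice 1: Δl = 1.4/cos(-2.4°) = 1.401 m; N'_1 = 22·cos(-2.4°) − 6·1.401 = 13.6; c'Δl = 22.56; W sinα = -0.9
Slice 2: Δl = 2.8/cos6.4° = 2.818 m; N'_2 = 168·cos6.4° − 24·2.818 = 99.3; c'Δl = 45.36; W sinα = 18.7
Slice 3: Δl = 2.4/cos17.6° = 2.518 m; N'_3 = 253·cos17.6° − 22·2.518 = 185.8; c'Δl = 40.54; W sinα = 76.5
Slice 4: Δl = 2.9/cos29.7° = 3.339 m; N'_4 = 262·cos29.7° − 8·3.339 = 200.9; c'Δl = 53.75; W sinα = 129.8
Slice 5: Δl = 1.7/cos41.6° = 2.273 m; N'_5 = 99·cos41.6° − 22·2.273 = 24.0; c'Δl = 36.60; W sinα = 65.7
Slice 6: Δl = 1.7/cos52.0° = 2.761 m; N'_6 = 40·cos52.0° − 4·2.761 = 13.6; c'Δl = 44.46; W sinα = 31.5
Σc'Δl = 243.3 kN/m; ΣN' = 537.1 kN/m; ΣW sinα = 321.4 kN/m
Resisting = 243.3 + 537.1·tan20.9° = 243.3 + 205.1 = 448.4 kN/m
FS = 448.4 / 321.4 = 1.395

FS = 1.40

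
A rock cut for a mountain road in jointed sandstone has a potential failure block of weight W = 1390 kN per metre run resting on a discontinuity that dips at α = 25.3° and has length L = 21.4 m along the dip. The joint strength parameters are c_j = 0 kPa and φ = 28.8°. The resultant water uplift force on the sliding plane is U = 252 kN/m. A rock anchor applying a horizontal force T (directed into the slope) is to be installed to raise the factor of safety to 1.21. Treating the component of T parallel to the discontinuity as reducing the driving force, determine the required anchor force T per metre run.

Resolving forces along and normal to the sliding plane, with the horizontal anchor force T adding T·sinα to the effective normal force and T·cosα acting up the plane against the driving force:
FS = [c_jL + (W cosα − U + T sinα) tanφ] / [W sinα − T cosα]
Without the anchor: N' = 1004.7 kN/m, driving T_d = 594.0 kN/m, resisting R = 0·21.4 + 1004.7·tan28.8° = 552.3 kN/m, FS = 0.93.
Setting FS = 1.21 and solving for T:
1.21·(594.0 − T cos25.3°) = 552.3 + T sin25.3°·tan28.8°
T·(sin25.3°·tan28.8° + 1.21·cos25.3°) = 1.21·594.0 − 552.3
T·(0.4274·0.5498 + 1.21·0.9041) = 718.8 − 552.3 = 166.4
T·1.3289 = 166.4
T = 125.3 kN/m

T = 125 kN/m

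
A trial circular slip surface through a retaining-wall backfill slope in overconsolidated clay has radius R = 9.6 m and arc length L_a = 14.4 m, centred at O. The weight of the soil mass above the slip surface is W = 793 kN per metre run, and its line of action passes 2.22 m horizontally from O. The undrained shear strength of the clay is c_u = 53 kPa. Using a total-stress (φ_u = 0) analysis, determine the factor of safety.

Taking moments about the centre O, the resisting moment is provided by the undrained shear strength acting along the arc:
M_R = c_u·L_a·R = 53·14.40·9.6 = 7326.7 kN·m/m
M_D = W·d = 793·2.22 = 1760.5 kN·m/m
FS = M_R / M_D = 7326.7 / 1760.5 = 4.162

FS = 4.16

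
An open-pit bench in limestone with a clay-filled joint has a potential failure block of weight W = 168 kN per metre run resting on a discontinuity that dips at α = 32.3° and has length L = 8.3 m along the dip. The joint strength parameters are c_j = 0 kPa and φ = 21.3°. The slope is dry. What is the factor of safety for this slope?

FS = 0.62

Resolving the block weight along and normal to the plane and applying the Mohr–Coulomb strength on the joint:
N' = W cosα = 168·cos32.3° = 142.0 kN/m
Driving force T = W sinα = 168·sin32.3° = 89.8 kN/m
Resisting force R = c_j·L + N'·tanφ = 0·8.3 + 142.0·tan21.3° = 0.0 + 55.4 = 55.4 kN/m
FS = R / T = 55.4 / 89.8 = 0.617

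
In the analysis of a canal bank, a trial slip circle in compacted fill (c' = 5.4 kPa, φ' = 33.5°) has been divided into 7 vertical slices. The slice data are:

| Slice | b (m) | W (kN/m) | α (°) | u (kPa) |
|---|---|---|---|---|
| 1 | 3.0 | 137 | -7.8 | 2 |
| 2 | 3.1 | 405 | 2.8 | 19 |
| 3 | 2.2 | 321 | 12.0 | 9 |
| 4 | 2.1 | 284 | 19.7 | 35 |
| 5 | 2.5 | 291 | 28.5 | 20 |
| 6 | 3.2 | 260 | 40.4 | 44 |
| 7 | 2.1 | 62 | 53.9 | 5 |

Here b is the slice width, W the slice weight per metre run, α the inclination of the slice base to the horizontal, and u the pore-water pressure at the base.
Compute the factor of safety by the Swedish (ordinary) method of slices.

Ordinary method of slices: FS = Σ[c'·Δl_i + (W_i cosα_i − u_i·Δl_i)·tanφ'] / Σ W_i sinα_i, with Δl_i = b_i / cosα_i.
Slice 1: Δl = 3.0/cos(-7.8°) = 3.028 m; N'_1 = 137·cos(-7.8°) − 2·3.028 = 129.7; c'Δl = 16.35; W sinα = -18.6
Slice 2: Δl = 3.1/cos2.8° = 3.104 m; N'_2 = 405·cos2.8° − 19·3.104 = 345.5; c'Δl = 16.76; W sinα = 19.8
Slice 3: Δl = 2.2/cos12.0° = 2.249 m; N'_3 = 321·cos12.0° − 9·2.249 = 293.7; c'Δl = 12.15; W sinα = 66.7
Slice 4: Δl = 2.1/cos19.7° = 2.231 m; N'_4 = 284·cos19.7° − 35·2.231 = 189.3; c'Δl = 12.04; W sinα = 95.7
Slice 5: Δl = 2.5/cos28.5° = 2.845 m; N'_5 = 291·cos28.5° − 20·2.845 = 198.8; c'Δl = 15.36; W sinα = 138.9
Slice 6: Δl = 3.2/cos40.4° = 4.202 m; N'_6 = 260·cos40.4° − 44·4.202 = 13.1; c'Δl = 22.69; W sinα = 168.5
Slice 7: Δl = 2.1/cos53.9° = 3.564 m; N'_7 = 62·cos53.9° − 5·3.564 = 18.7; c'Δl = 19.25; W sinα = 50.1
Σc'Δl = 114.6 kN/m; ΣN' = 1188.9 kN/m; ΣW sinα = 521.1 kN/m
Resisting = 114.6 + 1188.9·tan33.5° = 114.6 + 786.9 = 901.5 kN/m
FS = 901.5 / 521.1 = 1.730

FS = 1.73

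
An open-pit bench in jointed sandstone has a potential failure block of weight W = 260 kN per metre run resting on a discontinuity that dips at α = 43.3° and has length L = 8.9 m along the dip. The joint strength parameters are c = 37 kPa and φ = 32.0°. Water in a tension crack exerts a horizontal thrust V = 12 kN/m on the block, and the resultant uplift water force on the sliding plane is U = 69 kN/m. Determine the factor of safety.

Resolving the block weight along and normal to the plane and applying the Mohr–Coulomb strength on the joint:
N' = W cosα − U − V sinα = 260·cos43.3° − 69 − 12·sin43.3° = 112.0 kN/m
Driving force T = W sinα + V cosα = 260·sin43.3° + 12·cos43.3° = 187.0 kN/m
Resisting force R = c·L + N'·tanφ = 37·8.9 + 112.0·tan32.0° = 329.3 + 70.0 = 399.3 kN/m
FS = R / T = 399.3 / 187.0 = 2.135

FS = 2.13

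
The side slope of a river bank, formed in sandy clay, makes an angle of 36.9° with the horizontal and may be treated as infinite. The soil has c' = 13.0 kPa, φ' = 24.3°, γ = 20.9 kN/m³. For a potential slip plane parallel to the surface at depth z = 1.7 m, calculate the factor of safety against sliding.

For an infinite slope with a slip plane parallel to the surface (no pore pressure): FS = [c' + γz cos²β tanφ'] / [γz sinβ cosβ].
γz = 20.9·1.7 = 35.53 kN/m²
Numerator = 13.0 + 35.53·cos²36.9°·tan24.3° = 13.0 + 35.53·0.6395·0.4515 = 23.259 kPa
Denominator = 35.53·sin36.9°·cos36.9° = 35.53·0.6004·0.7997 = 17.060 kPa
FS = 23.259 / 17.060 = 1.363

FS = 1.36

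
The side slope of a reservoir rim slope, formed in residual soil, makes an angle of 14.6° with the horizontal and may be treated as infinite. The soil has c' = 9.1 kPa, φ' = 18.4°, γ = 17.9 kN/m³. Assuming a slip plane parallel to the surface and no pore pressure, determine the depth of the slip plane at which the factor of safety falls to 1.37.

Setting FS = 1.37 in FS = [c' + γz cos²β tanφ'] / [γz sinβ cosβ] and solving for z:
z = c' / [γ cosβ (FS·sinβ − cosβ·tanφ')]
  = 9.1 / [17.9·cos14.6°·(1.37·sin14.6° − cos14.6°·tan18.4°)]
  = 9.1 / [17.9·0.9677·(1.37·0.2521 − 0.9677·0.3327)]
  = 9.1 / 0.4057 = 22.430 m

z = 22.43 m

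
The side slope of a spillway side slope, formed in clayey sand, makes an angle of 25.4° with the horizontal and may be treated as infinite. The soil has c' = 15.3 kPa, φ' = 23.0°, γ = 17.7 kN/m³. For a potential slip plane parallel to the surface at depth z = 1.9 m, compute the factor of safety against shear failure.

For an infinite slope with a slip plane parallel to the surface (no pore pressure): FS = [c' + γz cos²β tanφ'] / [γz sinβ cosβ].
γz = 17.7·1.9 = 33.63 kN/m²
Numerator = 15.3 + 33.63·cos²25.4°·tan23.0° = 15.3 + 33.63·0.8160·0.4245 = 26.949 kPa
Denominator = 33.63·sin25.4°·cos25.4° = 33.63·0.4289·0.9033 = 13.031 kPa
FS = 26.949 / 13.031 = 2.068

FS = 2.07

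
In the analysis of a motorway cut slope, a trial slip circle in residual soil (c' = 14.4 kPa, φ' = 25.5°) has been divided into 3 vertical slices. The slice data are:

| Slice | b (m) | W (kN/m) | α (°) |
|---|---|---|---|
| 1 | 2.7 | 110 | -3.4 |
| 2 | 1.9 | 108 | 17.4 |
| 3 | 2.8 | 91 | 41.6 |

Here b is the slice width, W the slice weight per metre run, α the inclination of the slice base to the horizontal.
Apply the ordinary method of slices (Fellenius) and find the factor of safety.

FS = 2.96

Ordinary method of slices: FS = Σ[c'·Δl_i + (W_i cosα_i)·tanφ'] / Σ W_i sinα_i, with Δl_i = b_i / cosα_i.
Slice 1: Δl = 2.7/cos(-3.4°) = 2.705 m; N'_1 = 110·cos(-3.4°) = 109.8; c'Δl = 38.95; W sinα = -6.5
Slice 2: Δl = 1.9/cos17.4° = 1.991 m; N'_2 = 108·cos17.4° = 103.1; c'Δl = 28.67; W sinα = 32.3
Slice 3: Δl = 2.8/cos41.6° = 3.744 m; N'_3 = 91·cos41.6° = 68.0; c'Δl = 53.92; W sinα = 60.4
Σc'Δl = 121.5 kN/m; ΣN' = 280.9 kN/m; ΣW sinα = 86.2 kN/m
Resisting = 121.5 + 280.9·tan25.5° = 121.5 + 134.0 = 255.5 kN/m
FS = 255.5 / 86.2 = 2.965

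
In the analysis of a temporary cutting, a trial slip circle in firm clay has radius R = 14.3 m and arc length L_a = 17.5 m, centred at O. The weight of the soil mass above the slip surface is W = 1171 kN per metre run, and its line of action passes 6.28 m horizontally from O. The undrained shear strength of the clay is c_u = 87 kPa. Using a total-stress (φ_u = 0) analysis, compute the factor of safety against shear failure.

Taking moments about the centre O, the resisting moment is provided by the undrained shear strength acting along the arc:
M_R = c_u·L_a·R = 87·17.50·14.3 = 21771.8 kN·m/m
M_D = W·d = 1171·6.28 = 7353.9 kN·m/m
FS = M_R / M_D = 21771.8 / 7353.9 = 2.961

FS = 2.96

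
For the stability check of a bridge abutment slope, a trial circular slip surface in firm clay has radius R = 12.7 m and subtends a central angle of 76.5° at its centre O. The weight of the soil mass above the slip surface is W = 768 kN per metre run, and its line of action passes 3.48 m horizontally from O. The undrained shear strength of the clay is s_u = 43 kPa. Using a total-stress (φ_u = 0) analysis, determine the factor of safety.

Taking moments about the centre O, the resisting moment is provided by the undrained shear strength acting along the arc:
Arc length L_a = R·θ = 12.7·(76.5°·π/180) = 12.7·1.3352 = 16.96 m
M_R = s_u·L_a·R = 43·16.96·12.7 = 9260.1 kN·m/m
M_D = W·d = 768·3.48 = 2672.6 kN·m/m
FS = M_R / M_D = 9260.1 / 2672.6 = 3.465

FS = 3.46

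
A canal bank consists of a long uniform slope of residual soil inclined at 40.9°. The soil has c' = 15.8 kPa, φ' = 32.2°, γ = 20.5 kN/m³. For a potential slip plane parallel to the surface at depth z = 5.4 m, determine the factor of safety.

FS = 1.02

For an infinite slope with a slip plane parallel to the surface (no pore pressure): FS = [c' + γz cos²β tanφ'] / [γz sinβ cosβ].
γz = 20.5·5.4 = 110.70 kN/m²
Numerator = 15.8 + 110.70·cos²40.9°·tan32.2° = 15.8 + 110.70·0.5713·0.6297 = 55.627 kPa
Denominator = 110.70·sin40.9°·cos40.9° = 110.70·0.6547·0.7559 = 54.784 kPa
FS = 55.627 / 54.784 = 1.015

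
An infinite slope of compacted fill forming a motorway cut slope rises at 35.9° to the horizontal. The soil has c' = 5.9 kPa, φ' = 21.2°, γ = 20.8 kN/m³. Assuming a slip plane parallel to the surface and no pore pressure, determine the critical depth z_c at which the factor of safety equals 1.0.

Setting FS = 1.00 in FS = [c' + γz cos²β tanφ'] / [γz sinβ cosβ] and solving for z:
z = c' / [γ cosβ (FS·sinβ − cosβ·tanφ')]
  = 5.9 / [20.8·cos35.9°·(1.00·sin35.9° − cos35.9°·tan21.2°)]
  = 5.9 / [20.8·0.8100·(1.00·0.5864 − 0.8100·0.3879)]
  = 5.9 / 4.5859 = 1.287 m

z_c = 1.29 m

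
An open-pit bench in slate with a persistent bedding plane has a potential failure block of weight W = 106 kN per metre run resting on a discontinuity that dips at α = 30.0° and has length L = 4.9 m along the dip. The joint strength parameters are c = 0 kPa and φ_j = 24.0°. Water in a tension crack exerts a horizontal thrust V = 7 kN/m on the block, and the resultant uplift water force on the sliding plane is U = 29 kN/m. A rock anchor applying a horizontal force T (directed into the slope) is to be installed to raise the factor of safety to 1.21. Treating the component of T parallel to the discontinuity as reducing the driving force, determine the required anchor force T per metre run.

T = 35 kN/m

Resolving forces along and normal to the sliding plane, with the horizontal anchor force T adding T·sinα to the effective normal force and T·cosα acting up the plane against the driving force:
FS = [cL + (W cosα − U − V sinα + T sinα) tanφ_j] / [W sinα + V cosα − T cosα]
Without the anchor: N' = 59.3 kN/m, driving T_d = 59.1 kN/m, resisting R = 0·4.9 + 59.3·tan24.0° = 26.4 kN/m, FS = 0.45.
Setting FS = 1.21 and solving for T:
1.21·(59.1 − T cos30.0°) = 26.4 + T sin30.0°·tan24.0°
T·(sin30.0°·tan24.0° + 1.21·cos30.0°) = 1.21·59.1 − 26.4
T·(0.5000·0.4452 + 1.21·0.8660) = 71.5 − 26.4 = 45.1
T·1.2705 = 45.1
T = 35.5 kN/m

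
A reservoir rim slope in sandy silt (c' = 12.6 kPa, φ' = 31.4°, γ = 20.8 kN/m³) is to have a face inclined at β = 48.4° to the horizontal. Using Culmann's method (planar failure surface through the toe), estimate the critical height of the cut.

H_c = 35.40 m

Culmann's analysis gives the critical failure plane at α_cr = (β + φ')/2 = (48.4 + 31.4)/2 = 39.9°, and the critical height
H_c = (4c'/γ) · sinβ cosφ' / [1 − cos(β − φ')]
    = (4·12.6/20.8) · sin48.4°·cos31.4° / [1 − cos(17.0°)]
    = 2.423 · 0.7478·0.8536 / [1 − 0.9563]
    = 2.423 · 0.6383 / 0.0437
    = 35.40 m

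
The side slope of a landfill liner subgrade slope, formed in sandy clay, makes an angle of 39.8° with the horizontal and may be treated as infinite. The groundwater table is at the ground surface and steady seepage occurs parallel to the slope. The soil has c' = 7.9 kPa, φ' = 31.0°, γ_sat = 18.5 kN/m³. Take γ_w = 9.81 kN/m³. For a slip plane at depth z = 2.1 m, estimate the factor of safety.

With seepage parallel to the slope and the water table at the surface, the effective normal stress on the slip plane uses the buoyant unit weight γ' = γ_sat − γ_w while the driving shear stress uses γ_sat:
FS = [c' + γ' z cos²β tanφ'] / [γ_sat z sinβ cosβ]
γ' = 18.5 − 9.81 = 8.69 kN/m³
Numerator = 7.9 + 8.69·2.1·cos²39.8°·tan31.0° = 7.9 + 8.69·2.1·0.5903·0.6009 = 14.372 kPa
Denominator = 18.5·2.1·sin39.8°·cos39.8° = 18.5·2.1·0.6401·0.7683 = 19.106 kPa
FS = 14.372 / 19.106 = 0.752

FS = 0.75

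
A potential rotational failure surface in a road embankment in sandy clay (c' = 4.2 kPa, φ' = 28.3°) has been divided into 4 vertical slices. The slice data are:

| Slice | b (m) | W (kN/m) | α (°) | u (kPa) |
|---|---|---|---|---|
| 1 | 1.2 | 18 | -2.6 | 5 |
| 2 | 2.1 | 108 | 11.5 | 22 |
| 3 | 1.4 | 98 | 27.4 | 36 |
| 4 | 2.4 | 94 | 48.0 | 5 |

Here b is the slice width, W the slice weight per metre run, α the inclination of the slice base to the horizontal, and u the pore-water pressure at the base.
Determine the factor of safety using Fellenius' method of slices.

FS = 0.84

Ordinary method of slices: FS = Σ[c'·Δl_i + (W_i cosα_i − u_i·Δl_i)·tanφ'] / Σ W_i sinα_i, with Δl_i = b_i / cosα_i.
Slice 1: Δl = 1.2/cos(-2.6°) = 1.201 m; N'_1 = 18·cos(-2.6°) − 5·1.201 = 12.0; c'Δl = 5.05; W sinα = -0.8
Slice 2: Δl = 2.1/cos11.5° = 2.143 m; N'_2 = 108·cos11.5° − 22·2.143 = 58.7; c'Δl = 9.00; W sinα = 21.5
Slice 3: Δl = 1.4/cos27.4° = 1.577 m; N'_3 = 98·cos27.4° − 36·1.577 = 30.2; c'Δl = 6.62; W sinα = 45.1
Slice 4: Δl = 2.4/cos48.0° = 3.587 m; N'_4 = 94·cos48.0° − 5·3.587 = 45.0; c'Δl = 15.06; W sinα = 69.9
Σc'Δl = 35.7 kN/m; ΣN' = 145.9 kN/m; ΣW sinα = 135.7 kN/m
Resisting = 35.7 + 145.9·tan28.3° = 35.7 + 78.5 = 114.3 kN/m
FS = 114.3 / 135.7 = 0.842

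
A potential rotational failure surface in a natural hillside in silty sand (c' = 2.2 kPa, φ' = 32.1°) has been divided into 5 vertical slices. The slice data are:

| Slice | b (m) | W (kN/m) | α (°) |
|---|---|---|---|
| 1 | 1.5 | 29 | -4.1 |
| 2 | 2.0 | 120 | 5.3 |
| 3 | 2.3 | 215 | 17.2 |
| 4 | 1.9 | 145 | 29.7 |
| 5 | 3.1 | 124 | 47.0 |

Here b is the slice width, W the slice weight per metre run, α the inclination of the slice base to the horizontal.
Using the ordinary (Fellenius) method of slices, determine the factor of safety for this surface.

Ordinary method of slices: FS = Σ[c'·Δl_i + (W_i cosα_i)·tanφ'] / Σ W_i sinα_i, with Δl_i = b_i / cosα_i.
Slice 1: Δl = 1.5/cos(-4.1°) = 1.504 m; N'_1 = 29·cos(-4.1°) = 28.9; c'Δl = 3.31; W sinα = -2.1
Slice 2: Δl = 2.0/cos5.3° = 2.009 m; N'_2 = 120·cos5.3° = 119.5; c'Δl = 4.42; W sinα = 11.1
Slice 3: Δl = 2.3/cos17.2° = 2.408 m; N'_3 = 215·cos17.2° = 205.4; c'Δl = 5.30; W sinα = 63.6
Slice 4: Δl = 1.9/cos29.7° = 2.187 m; N'_4 = 145·cos29.7° = 126.0; c'Δl = 4.81; W sinα = 71.8
Slice 5: Δl = 3.1/cos47.0° = 4.545 m; N'_5 = 124·cos47.0° = 84.6; c'Δl = 10.00; W sinα = 90.7
Σc'Δl = 27.8 kN/m; ΣN' = 564.3 kN/m; ΣW sinα = 235.1 kN/m
Resisting = 27.8 + 564.3·tan32.1° = 27.8 + 354.0 = 381.8 kN/m
FS = 381.8 / 235.1 = 1.624

FS = 1.62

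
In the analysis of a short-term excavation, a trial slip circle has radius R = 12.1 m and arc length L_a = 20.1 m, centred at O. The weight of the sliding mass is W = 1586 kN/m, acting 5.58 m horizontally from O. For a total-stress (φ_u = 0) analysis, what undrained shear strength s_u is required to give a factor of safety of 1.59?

s_u = 57.9 kPa

FS = s_u·L_a·R / (W·d), so s_u = FS·W·d / (L_a·R).
s_u = 1.59·1586·5.58 / (20.10·12.1) = 14071.3 / 243.21 = 57.86 kPa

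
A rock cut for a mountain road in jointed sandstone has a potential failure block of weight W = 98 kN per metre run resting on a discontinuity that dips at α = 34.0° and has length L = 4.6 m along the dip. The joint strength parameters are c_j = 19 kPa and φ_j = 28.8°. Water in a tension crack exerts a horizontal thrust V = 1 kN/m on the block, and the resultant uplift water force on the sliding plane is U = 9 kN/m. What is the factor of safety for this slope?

Resolving the block weight along and normal to the plane and applying the Mohr–Coulomb strength on the joint:
N' = W cosα − U − V sinα = 98·cos34.0° − 9 − 1·sin34.0° = 71.7 kN/m
Driving force T = W sinα + V cosα = 98·sin34.0° + 1·cos34.0° = 55.6 kN/m
Resisting force R = c_j·L + N'·tanφ_j = 19·4.6 + 71.7·tan28.8° = 87.4 + 39.4 = 126.8 kN/m
FS = R / T = 126.8 / 55.6 = 2.280

FS = 2.28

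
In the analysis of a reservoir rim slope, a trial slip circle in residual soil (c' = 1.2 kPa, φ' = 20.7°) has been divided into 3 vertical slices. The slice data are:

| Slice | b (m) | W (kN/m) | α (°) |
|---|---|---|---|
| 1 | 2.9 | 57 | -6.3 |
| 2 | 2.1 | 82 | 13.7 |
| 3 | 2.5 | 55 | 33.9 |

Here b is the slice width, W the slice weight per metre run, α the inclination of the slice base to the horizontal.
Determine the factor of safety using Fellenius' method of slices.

FS = 1.79

Ordinary method of slices: FS = Σ[c'·Δl_i + (W_i cosα_i)·tanφ'] / Σ W_i sinα_i, with Δl_i = b_i / cosα_i.
Slice 1: Δl = 2.9/cos(-6.3°) = 2.918 m; N'_1 = 57·cos(-6.3°) = 56.7; c'Δl = 3.50; W sinα = -6.3
Slice 2: Δl = 2.1/cos13.7° = 2.161 m; N'_2 = 82·cos13.7° = 79.7; c'Δl = 2.59; W sinα = 19.4
Slice 3: Δl = 2.5/cos33.9° = 3.012 m; N'_3 = 55·cos33.9° = 45.7; c'Δl = 3.61; W sinα = 30.7
Σc'Δl = 9.7 kN/m; ΣN' = 182.0 kN/m; ΣW sinα = 43.8 kN/m
Resisting = 9.7 + 182.0·tan20.7° = 9.7 + 68.8 = 78.5 kN/m
FS = 78.5 / 43.8 = 1.790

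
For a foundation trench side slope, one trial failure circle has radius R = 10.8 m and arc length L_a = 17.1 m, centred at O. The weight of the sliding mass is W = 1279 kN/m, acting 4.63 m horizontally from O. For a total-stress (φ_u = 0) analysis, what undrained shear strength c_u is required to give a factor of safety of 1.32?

FS = c_u·L_a·R / (W·d), so c_u = FS·W·d / (L_a·R).
c_u = 1.32·1279·4.63 / (17.10·10.8) = 7816.7 / 184.68 = 42.33 kPa

c_u = 42.3 kPa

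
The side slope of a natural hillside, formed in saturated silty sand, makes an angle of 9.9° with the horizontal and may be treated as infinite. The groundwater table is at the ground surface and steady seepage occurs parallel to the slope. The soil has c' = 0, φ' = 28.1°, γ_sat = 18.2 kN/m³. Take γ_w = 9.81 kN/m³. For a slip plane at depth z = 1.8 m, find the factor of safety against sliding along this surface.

With seepage parallel to the slope and the water table at the surface, the effective normal stress on the slip plane uses the buoyant unit weight γ' = γ_sat − γ_w while the driving shear stress uses γ_sat:
FS = [c' + γ' z cos²β tanφ'] / [γ_sat z sinβ cosβ]
(For c' = 0 this reduces to FS = (γ'/γ_sat)·tanφ'/tanβ.)
γ' = 18.2 − 9.81 = 8.39 kN/m³
Numerator = 0.0 + 8.39·1.8·cos²9.9°·tan28.1° = 0.0 + 8.39·1.8·0.9704·0.5340 = 7.825 kPa
Denominator = 18.2·1.8·sin9.9°·cos9.9° = 18.2·1.8·0.1719·0.9851 = 5.549 kPa
FS = 7.825 / 5.549 = 1.410

FS = 1.41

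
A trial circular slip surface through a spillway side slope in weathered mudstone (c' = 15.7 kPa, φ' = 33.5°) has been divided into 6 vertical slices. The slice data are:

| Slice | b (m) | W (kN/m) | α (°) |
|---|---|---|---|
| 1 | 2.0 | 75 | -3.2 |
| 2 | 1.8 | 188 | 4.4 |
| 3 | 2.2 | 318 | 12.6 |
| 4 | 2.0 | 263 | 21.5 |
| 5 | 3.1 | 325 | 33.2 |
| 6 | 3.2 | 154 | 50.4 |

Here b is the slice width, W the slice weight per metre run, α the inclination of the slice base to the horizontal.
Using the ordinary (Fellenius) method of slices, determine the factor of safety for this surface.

FS = 2.23

Ordinary method of slices: FS = Σ[c'·Δl_i + (W_i cosα_i)·tanφ'] / Σ W_i sinα_i, with Δl_i = b_i / cosα_i.
Slice 1: Δl = 2.0/cos(-3.2°) = 2.003 m; N'_1 = 75·cos(-3.2°) = 74.9; c'Δl = 31.45; W sinα = -4.2
Slice 2: Δl = 1.8/cos4.4° = 1.805 m; N'_2 = 188·cos4.4° = 187.4; c'Δl = 28.34; W sinα = 14.4
Slice 3: Δl = 2.2/cos12.6° = 2.254 m; N'_3 = 318·cos12.6° = 310.3; c'Δl = 35.39; W sinα = 69.4
Slice 4: Δl = 2.0/cos21.5° = 2.150 m; N'_4 = 263·cos21.5° = 244.7; c'Δl = 33.75; W sinα = 96.4
Slice 5: Δl = 3.1/cos33.2° = 3.705 m; N'_5 = 325·cos33.2° = 271.9; c'Δl = 58.16; W sinα = 178.0
Slice 6: Δl = 3.2/cos50.4° = 5.020 m; N'_6 = 154·cos50.4° = 98.2; c'Δl = 78.82; W sinα = 118.7
Σc'Δl = 265.9 kN/m; ΣN' = 1187.5 kN/m; ΣW sinα = 472.6 kN/m
Resisting = 265.9 + 1187.5·tan33.5° = 265.9 + 786.0 = 1051.9 kN/m
FS = 1051.9 / 472.6 = 2.226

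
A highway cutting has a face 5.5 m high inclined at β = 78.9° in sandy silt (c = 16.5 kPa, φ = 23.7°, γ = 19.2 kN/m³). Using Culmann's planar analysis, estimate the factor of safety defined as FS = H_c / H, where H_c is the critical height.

H_c = (4c/γ) · sinβ cosφ / [1 − cos(β − φ)]
    = (4·16.5/19.2) · sin78.9°·cos23.7° / [1 − cos55.2°]
    = 3.438 · 0.8985 / 0.4293 = 7.19 m
FS = H_c / H = 7.19 / 5.5 = 1.308

FS = 1.31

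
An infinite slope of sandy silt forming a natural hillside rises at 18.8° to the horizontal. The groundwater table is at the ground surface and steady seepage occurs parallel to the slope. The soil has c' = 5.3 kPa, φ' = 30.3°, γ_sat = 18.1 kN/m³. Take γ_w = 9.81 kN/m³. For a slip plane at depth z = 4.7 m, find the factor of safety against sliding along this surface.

FS = 0.99

With seepage parallel to the slope and the water table at the surface, the effective normal stress on the slip plane uses the buoyant unit weight γ' = γ_sat − γ_w while the driving shear stress uses γ_sat:
FS = [c' + γ' z cos²β tanφ'] / [γ_sat z sinβ cosβ]
γ' = 18.1 − 9.81 = 8.29 kN/m³
Numerator = 5.3 + 8.29·4.7·cos²18.8°·tan30.3° = 5.3 + 8.29·4.7·0.8961·0.5844 = 25.704 kPa
Denominator = 18.1·4.7·sin18.8°·cos18.8° = 18.1·4.7·0.3223·0.9466 = 25.953 kPa
FS = 25.704 / 25.953 = 0.990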